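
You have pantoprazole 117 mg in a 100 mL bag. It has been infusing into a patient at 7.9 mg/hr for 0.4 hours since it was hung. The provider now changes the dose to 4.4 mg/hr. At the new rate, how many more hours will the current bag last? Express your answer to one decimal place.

25.9 hours

Initial rate:
Concentration = 117 mg ÷ 100 mL = 1.17 mg/mL
Rate = 7.9 mg/hr ÷ 1.17 mg/mL = 6.752137 mL/hr
Volume infused so far = 6.752137 mL/hr × 0.4 hr = 2.700855 mL
Volume remaining = 100 − 2.700855 = 97.29915 mL
New rate:
Rate = 4.4 mg/hr ÷ 1.17 mg/mL = 3.760684 mL/hr
Time remaining = 97.29915 mL ÷ 3.760684 mL/hr = 25.87273 hr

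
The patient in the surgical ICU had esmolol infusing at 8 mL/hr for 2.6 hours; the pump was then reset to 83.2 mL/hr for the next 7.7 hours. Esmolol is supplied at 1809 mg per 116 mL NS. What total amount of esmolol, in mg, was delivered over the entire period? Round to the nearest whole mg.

Concentration = 1809 mg ÷ 116 mL = 15.59483 mg/mL
Stage 1: 8 mL/hr × 2.6 hr = 20.8 mL → 20.8 mL × 15.59483 mg/mL = 324.3724 mg
Stage 2: 83.2 mL/hr × 7.7 hr = 640.64 mL → 640.64 mL × 15.59483 mg/mL = 9990.67 mg
Total = 324.3724 + 9990.67 = 10315.04 mg

10315 mg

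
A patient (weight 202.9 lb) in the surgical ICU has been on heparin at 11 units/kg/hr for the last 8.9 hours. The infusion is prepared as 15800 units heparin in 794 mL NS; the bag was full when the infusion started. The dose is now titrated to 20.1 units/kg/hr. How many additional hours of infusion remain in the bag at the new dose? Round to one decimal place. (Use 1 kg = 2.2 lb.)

Initial rate:
Weight = 202.9 lb ÷ 2.2 lb/kg = 92.22727 kg
Dose = 11 units/kg/hr × 92.22727 kg = 1014.5 units/hr
Concentration = 15800 units ÷ 794 mL = 19.89924 units/mL
Rate = 1014.5 units/hr ÷ 19.89924 units/mL = 50.98184 mL/hr
Volume infused so far = 50.98184 mL/hr × 8.9 hr = 453.7383 mL
Volume remaining = 794 − 453.7383 = 340.2617 mL
New rate:
Dose = 20.1 units/kg/hr × 92.22727 kg = 1853.768 units/hr
Rate = 1853.768 units/hr ÷ 19.89924 units/mL = 93.15772 mL/hr
Time remaining = 340.2617 mL ÷ 93.15772 mL/hr = 3.652533 hr

3.7 hours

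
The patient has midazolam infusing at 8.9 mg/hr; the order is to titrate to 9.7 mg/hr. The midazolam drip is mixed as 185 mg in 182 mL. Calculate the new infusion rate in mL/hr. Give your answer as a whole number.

10 mL/hr

Concentration = 185 mg ÷ 182 mL = 1.016484 mg/mL
Rate = 9.7 mg/hr ÷ 1.016484 mg/mL = 9.542703 mL/hr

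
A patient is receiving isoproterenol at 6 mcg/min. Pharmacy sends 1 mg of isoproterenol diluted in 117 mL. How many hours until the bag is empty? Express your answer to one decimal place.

2.8 hours

6 mcg/min × 60 min/hr = 360 mcg/hr
Concentration = 1 mg ÷ 117 mL = 0.008547009 mg/mL = 8.547009 mcg/mL
Rate = 360 mcg/hr ÷ 8.547009 mcg/mL = 42.12 mL/hr
Duration = 117 mL ÷ 42.12 mL/hr = 2.777778 hr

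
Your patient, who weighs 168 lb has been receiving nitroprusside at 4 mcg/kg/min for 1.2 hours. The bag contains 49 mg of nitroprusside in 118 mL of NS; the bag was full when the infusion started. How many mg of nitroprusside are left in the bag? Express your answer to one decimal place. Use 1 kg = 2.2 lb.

27.0 mg

Weight = 168 lb ÷ 2.2 lb/kg = 76.36364 kg
Dose = 4 mcg/kg/min × 76.36364 kg = 305.4545 mcg/min
305.4545 mcg/min × 60 min/hr = 18327.27 mcg/hr
Concentration = 49 mg ÷ 118 mL = 0.4152542 mg/mL = 415.2542 mcg/mL
Rate = 18327.27 mcg/hr ÷ 415.2542 mcg/mL = 44.13506 mL/hr
Volume infused = 44.13506 mL/hr × 1.2 hr = 52.96208 mL
Volume remaining = 118 − 52.96208 = 65.03792 mL
Drug remaining = 65.03792 mL × 415.2542 mcg/mL = 27007.27 mcg = 27.00727 mg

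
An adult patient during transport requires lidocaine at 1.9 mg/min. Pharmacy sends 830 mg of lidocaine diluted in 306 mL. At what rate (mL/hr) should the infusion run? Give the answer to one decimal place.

1.9 mg/min × 60 min/hr = 114 mg/hr
Concentration = 830 mg ÷ 306 mL = 2.712418 mg/mL
Rate = 114 mg/hr ÷ 2.712418 mg/mL = 42.02892 mL/hr

42.0 mL/hr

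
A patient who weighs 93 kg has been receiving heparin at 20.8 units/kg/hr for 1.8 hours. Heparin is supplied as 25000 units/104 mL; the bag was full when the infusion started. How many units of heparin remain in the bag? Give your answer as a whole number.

21518 units

Dose = 20.8 units/kg/hr × 93 kg = 1934.4 units/hr
Concentration = 25000 units ÷ 104 mL = 240.3846 units/mL
Rate = 1934.4 units/hr ÷ 240.3846 units/mL = 8.047104 mL/hr
Volume infused = 8.047104 mL/hr × 1.8 hr = 14.48479 mL
Volume remaining = 104 − 14.48479 = 89.51521 mL
Drug remaining = 89.51521 mL × 240.3846 units/mL = 21518.08 units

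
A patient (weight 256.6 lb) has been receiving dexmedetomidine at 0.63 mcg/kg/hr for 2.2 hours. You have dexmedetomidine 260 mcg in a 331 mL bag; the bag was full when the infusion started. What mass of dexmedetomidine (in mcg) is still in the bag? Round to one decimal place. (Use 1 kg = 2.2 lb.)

98.3 mcg

Weight = 256.6 lb ÷ 2.2 lb/kg = 116.6364 kg
Dose = 0.63 mcg/kg/hr × 116.6364 kg = 73.48091 mcg/hr
Concentration = 260 mcg ÷ 331 mL = 0.7854985 mcg/mL
Rate = 73.48091 mcg/hr ÷ 0.7854985 mcg/mL = 93.54685 mL/hr
Volume infused = 93.54685 mL/hr × 2.2 hr = 205.8031 mL
Volume remaining = 331 − 205.8031 = 125.1969 mL
Drug remaining = 125.1969 mL × 0.7854985 mcg/mL = 98.342 mcg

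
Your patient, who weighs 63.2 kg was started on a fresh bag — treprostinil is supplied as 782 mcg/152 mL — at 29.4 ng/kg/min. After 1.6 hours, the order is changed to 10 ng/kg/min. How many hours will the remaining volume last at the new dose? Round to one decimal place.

15.9 hours

Initial rate:
Dose = 29.4 ng/kg/min × 63.2 kg = 1858.08 ng/min
1858.08 ng/min × 60 min/hr = 111484.8 ng/hr
Concentration = 782 mcg ÷ 152 mL = 5.144737 mcg/mL = 5144.737 ng/mL
Rate = 111484.8 ng/hr ÷ 5144.737 ng/mL = 21.66968 mL/hr
Volume infused so far = 21.66968 mL/hr × 1.6 hr = 34.67149 mL
Volume remaining = 152 − 34.67149 = 117.3285 mL
New rate:
Dose = 10 ng/kg/min × 63.2 kg = 632 ng/min
632 ng/min × 60 min/hr = 37920 ng/hr
Rate = 37920 ng/hr ÷ 5144.737 ng/mL = 7.370639 mL/hr
Time remaining = 117.3285 mL ÷ 7.370639 mL/hr = 15.91836 hr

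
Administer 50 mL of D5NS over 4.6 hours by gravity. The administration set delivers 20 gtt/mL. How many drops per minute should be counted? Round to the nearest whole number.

4 gtt/min

50 mL ÷ (4.6 hr × 60 = 276 min) = 0.1811594 mL/min
0.1811594 mL/min × 20 gtt/mL = 3.623188 gtt/min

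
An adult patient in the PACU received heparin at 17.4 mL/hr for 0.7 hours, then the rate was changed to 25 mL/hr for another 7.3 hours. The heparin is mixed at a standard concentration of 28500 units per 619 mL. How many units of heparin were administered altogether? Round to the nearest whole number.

8963 units

Concentration = 28500 units ÷ 619 mL = 46.042 units/mL
Stage 1: 17.4 mL/hr × 0.7 hr = 12.18 mL → 12.18 mL × 46.042 units/mL = 560.7916 units
Stage 2: 25 mL/hr × 7.3 hr = 182.5 mL → 182.5 mL × 46.042 units/mL = 8402.666 units
Total = 560.7916 + 8402.666 = 8963.457 units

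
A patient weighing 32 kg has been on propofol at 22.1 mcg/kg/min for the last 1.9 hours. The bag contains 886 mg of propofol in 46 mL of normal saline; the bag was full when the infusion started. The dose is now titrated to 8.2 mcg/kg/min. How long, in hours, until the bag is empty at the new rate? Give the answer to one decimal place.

51.2 hours

Initial rate:
Dose = 22.1 mcg/kg/min × 32 kg = 707.2 mcg/min
707.2 mcg/min × 60 min/hr = 42432 mcg/hr
Concentration = 886 mg ÷ 46 mL = 19.26087 mg/mL = 19260.87 mcg/mL
Rate = 42432 mcg/hr ÷ 19260.87 mcg/mL = 2.203016 mL/hr
Volume infused so far = 2.203016 mL/hr × 1.9 hr = 4.18573 mL
Volume remaining = 46 − 4.18573 = 41.81427 mL
New rate:
Dose = 8.2 mcg/kg/min × 32 kg = 262.4 mcg/min
262.4 mcg/min × 60 min/hr = 15744 mcg/hr
Rate = 15744 mcg/hr ÷ 19260.87 mcg/mL = 0.8174086 mL/hr
Time remaining = 41.81427 mL ÷ 0.8174086 mL/hr = 51.15467 hr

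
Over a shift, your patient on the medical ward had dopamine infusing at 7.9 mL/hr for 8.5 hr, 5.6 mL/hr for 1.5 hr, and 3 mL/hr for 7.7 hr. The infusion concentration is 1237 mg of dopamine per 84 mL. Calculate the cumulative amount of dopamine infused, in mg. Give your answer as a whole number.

1453 mg

Concentration = 1237 mg ÷ 84 mL = 14.72619 mg/mL
Stage 1: 7.9 mL/hr × 8.5 hr = 67.15 mL → 67.15 mL × 14.72619 mg/mL = 988.8637 mg
Stage 2: 5.6 mL/hr × 1.5 hr = 8.4 mL → 8.4 mL × 14.72619 mg/mL = 123.7 mg
Stage 3: 3 mL/hr × 7.7 hr = 23.1 mL → 23.1 mL × 14.72619 mg/mL = 340.175 mg
Total = 988.8637 + 123.7 + 340.175 = 1452.739 mg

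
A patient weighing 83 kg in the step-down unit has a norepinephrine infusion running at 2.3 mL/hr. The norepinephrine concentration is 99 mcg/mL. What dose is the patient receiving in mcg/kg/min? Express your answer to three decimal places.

0.046 mcg/kg/min

Drug rate = 2.3 mL/hr × 99 mcg/mL = 227.7 mcg/hr
227.7 mcg/hr ÷ 60 min/hr = 3.795 mcg/min
3.795 mcg/min ÷ 83 kg = 0.04572289 mcg/kg/min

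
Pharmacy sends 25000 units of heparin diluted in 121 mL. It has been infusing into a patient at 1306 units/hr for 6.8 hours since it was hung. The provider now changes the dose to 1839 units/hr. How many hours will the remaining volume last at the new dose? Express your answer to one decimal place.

Initial rate:
Concentration = 25000 units ÷ 121 mL = 206.6116 units/mL
Rate = 1306 units/hr ÷ 206.6116 units/mL = 6.32104 mL/hr
Volume infused so far = 6.32104 mL/hr × 6.8 hr = 42.98307 mL
Volume remaining = 121 − 42.98307 = 78.01693 mL
New rate:
Rate = 1839 units/hr ÷ 206.6116 units/mL = 8.90076 mL/hr
Time remaining = 78.01693 mL ÷ 8.90076 mL/hr = 8.765198 hr

8.8 hours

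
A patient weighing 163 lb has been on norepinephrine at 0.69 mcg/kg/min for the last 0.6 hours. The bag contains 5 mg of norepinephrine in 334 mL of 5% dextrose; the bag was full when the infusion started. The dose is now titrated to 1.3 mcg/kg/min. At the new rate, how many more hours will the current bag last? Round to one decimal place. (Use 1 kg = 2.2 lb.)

0.5 hours

Initial rate:
Weight = 163 lb ÷ 2.2 lb/kg = 74.09091 kg
Dose = 0.69 mcg/kg/min × 74.09091 kg = 51.12273 mcg/min
51.12273 mcg/min × 60 min/hr = 3067.364 mcg/hr
Concentration = 5 mg ÷ 334 mL = 0.01497006 mg/mL = 14.97006 mcg/mL
Rate = 3067.364 mcg/hr ÷ 14.97006 mcg/mL = 204.8999 mL/hr
Volume infused so far = 204.8999 mL/hr × 0.6 hr = 122.9399 mL
Volume remaining = 334 − 122.9399 = 211.0601 mL
New rate:
Dose = 1.3 mcg/kg/min × 74.09091 kg = 96.31818 mcg/min
96.31818 mcg/min × 60 min/hr = 5779.091 mcg/hr
Rate = 5779.091 mcg/hr ÷ 14.97006 mcg/mL = 386.0433 mL/hr
Time remaining = 211.0601 mL ÷ 386.0433 mL/hr = 0.5467264 hr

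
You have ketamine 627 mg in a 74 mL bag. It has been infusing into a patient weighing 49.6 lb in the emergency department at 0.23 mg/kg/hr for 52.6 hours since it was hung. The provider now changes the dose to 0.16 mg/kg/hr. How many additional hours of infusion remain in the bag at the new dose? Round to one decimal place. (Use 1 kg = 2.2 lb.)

98.2 hours

Initial rate:
Weight = 49.6 lb ÷ 2.2 lb/kg = 22.54545 kg
Dose = 0.23 mg/kg/hr × 22.54545 kg = 5.185455 mg/hr
Concentration = 627 mg ÷ 74 mL = 8.472973 mg/mL
Rate = 5.185455 mg/hr ÷ 8.472973 mg/mL = 0.6119994 mL/hr
Volume infused so far = 0.6119994 mL/hr × 52.6 hr = 32.19117 mL
Volume remaining = 74 − 32.19117 = 41.80883 mL
New rate:
Dose = 0.16 mg/kg/hr × 22.54545 kg = 3.607273 mg/hr
Rate = 3.607273 mg/hr ÷ 8.472973 mg/mL = 0.4257387 mL/hr
Time remaining = 41.80883 mL ÷ 0.4257387 mL/hr = 98.20302 hr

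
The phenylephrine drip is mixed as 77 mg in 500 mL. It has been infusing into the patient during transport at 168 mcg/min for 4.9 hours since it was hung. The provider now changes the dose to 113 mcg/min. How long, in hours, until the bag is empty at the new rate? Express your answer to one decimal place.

4.1 hours

Initial rate:
168 mcg/min × 60 min/hr = 10080 mcg/hr
Concentration = 77 mg ÷ 500 mL = 0.154 mg/mL = 154 mcg/mL
Rate = 10080 mcg/hr ÷ 154 mcg/mL = 65.45455 mL/hr
Volume infused so far = 65.45455 mL/hr × 4.9 hr = 320.7273 mL
Volume remaining = 500 − 320.7273 = 179.2727 mL
New rate:
113 mcg/min × 60 min/hr = 6780 mcg/hr
Rate = 6780 mcg/hr ÷ 154 mcg/mL = 44.02597 mL/hr
Time remaining = 179.2727 mL ÷ 44.02597 mL/hr = 4.071976 hr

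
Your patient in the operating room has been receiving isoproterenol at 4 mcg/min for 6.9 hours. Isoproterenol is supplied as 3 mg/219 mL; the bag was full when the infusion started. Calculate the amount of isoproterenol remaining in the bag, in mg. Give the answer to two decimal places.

4 mcg/min × 60 min/hr = 240 mcg/hr
Concentration = 3 mg ÷ 219 mL = 0.01369863 mg/mL = 13.69863 mcg/mL
Rate = 240 mcg/hr ÷ 13.69863 mcg/mL = 17.52 mL/hr
Volume infused = 17.52 mL/hr × 6.9 hr = 120.888 mL
Volume remaining = 219 − 120.888 = 98.112 mL
Drug remaining = 98.112 mL × 13.69863 mcg/mL = 1344 mcg = 1.344 mg

1.34 mg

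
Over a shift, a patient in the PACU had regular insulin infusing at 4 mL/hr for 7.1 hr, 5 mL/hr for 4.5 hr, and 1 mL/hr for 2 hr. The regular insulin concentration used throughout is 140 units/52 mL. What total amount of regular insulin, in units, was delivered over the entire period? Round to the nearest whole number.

Concentration = 140 units ÷ 52 mL = 2.692308 units/mL
Stage 1: 4 mL/hr × 7.1 hr = 28.4 mL → 28.4 mL × 2.692308 units/mL = 76.46154 units
Stage 2: 5 mL/hr × 4.5 hr = 22.5 mL → 22.5 mL × 2.692308 units/mL = 60.57692 units
Stage 3: 1 mL/hr × 2 hr = 2 mL → 2 mL × 2.692308 units/mL = 5.384615 units
Total = 76.46154 + 60.57692 + 5.384615 = 142.4231 units

142 units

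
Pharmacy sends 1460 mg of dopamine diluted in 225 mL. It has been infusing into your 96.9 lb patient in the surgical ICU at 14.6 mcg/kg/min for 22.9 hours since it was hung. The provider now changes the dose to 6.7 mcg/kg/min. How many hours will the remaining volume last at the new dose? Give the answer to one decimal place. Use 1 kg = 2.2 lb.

32.6 hours

Initial rate:
Weight = 96.9 lb ÷ 2.2 lb/kg = 44.04545 kg
Dose = 14.6 mcg/kg/min × 44.04545 kg = 643.0636 mcg/min
643.0636 mcg/min × 60 min/hr = 38583.82 mcg/hr
Concentration = 1460 mg ÷ 225 mL = 6.488889 mg/mL = 6488.889 mcg/mL
Rate = 38583.82 mcg/hr ÷ 6488.889 mcg/mL = 5.946136 mL/hr
Volume infused so far = 5.946136 mL/hr × 22.9 hr = 136.1665 mL
Volume remaining = 225 − 136.1665 = 88.83348 mL
New rate:
Dose = 6.7 mcg/kg/min × 44.04545 kg = 295.1045 mcg/min
295.1045 mcg/min × 60 min/hr = 17706.27 mcg/hr
Rate = 17706.27 mcg/hr ÷ 6488.889 mcg/mL = 2.728706 mL/hr
Time remaining = 88.83348 mL ÷ 2.728706 mL/hr = 32.55516 hr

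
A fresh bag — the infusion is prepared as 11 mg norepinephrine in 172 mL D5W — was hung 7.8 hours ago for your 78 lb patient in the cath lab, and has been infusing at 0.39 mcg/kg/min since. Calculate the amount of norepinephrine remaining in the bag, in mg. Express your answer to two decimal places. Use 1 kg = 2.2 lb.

Weight = 78 lb ÷ 2.2 lb/kg = 35.45455 kg
Dose = 0.39 mcg/kg/min × 35.45455 kg = 13.82727 mcg/min
13.82727 mcg/min × 60 min/hr = 829.6364 mcg/hr
Concentration = 11 mg ÷ 172 mL = 0.06395349 mg/mL = 63.95349 mcg/mL
Rate = 829.6364 mcg/hr ÷ 63.95349 mcg/mL = 12.9725 mL/hr
Volume infused = 12.9725 mL/hr × 7.8 hr = 101.1855 mL
Volume remaining = 172 − 101.1855 = 70.81453 mL
Drug remaining = 70.81453 mL × 63.95349 mcg/mL = 4528.836 mcg = 4.528836 mg

4.53 mg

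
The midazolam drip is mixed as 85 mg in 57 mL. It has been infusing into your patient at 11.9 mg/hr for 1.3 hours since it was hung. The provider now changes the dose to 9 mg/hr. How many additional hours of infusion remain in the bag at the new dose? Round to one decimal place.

7.7 hours

Initial rate:
Concentration = 85 mg ÷ 57 mL = 1.491228 mg/mL
Rate = 11.9 mg/hr ÷ 1.491228 mg/mL = 7.98 mL/hr
Volume infused so far = 7.98 mL/hr × 1.3 hr = 10.374 mL
Volume remaining = 57 − 10.374 = 46.626 mL
New rate:
Rate = 9 mg/hr ÷ 1.491228 mg/mL = 6.035294 mL/hr
Time remaining = 46.626 mL ÷ 6.035294 mL/hr = 7.725556 hr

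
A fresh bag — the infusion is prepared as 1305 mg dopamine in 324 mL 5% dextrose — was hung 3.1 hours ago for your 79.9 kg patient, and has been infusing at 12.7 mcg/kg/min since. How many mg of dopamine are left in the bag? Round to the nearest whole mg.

Dose = 12.7 mcg/kg/min × 79.9 kg = 1014.73 mcg/min
1014.73 mcg/min × 60 min/hr = 60883.8 mcg/hr
Concentration = 1305 mg ÷ 324 mL = 4.027778 mg/mL = 4027.778 mcg/mL
Rate = 60883.8 mcg/hr ÷ 4027.778 mcg/mL = 15.11598 mL/hr
Volume infused = 15.11598 mL/hr × 3.1 hr = 46.85953 mL
Volume remaining = 324 − 46.85953 = 277.1405 mL
Drug remaining = 277.1405 mL × 4027.778 mcg/mL = 1116260 mcg = 1116.26 mg

1116 mg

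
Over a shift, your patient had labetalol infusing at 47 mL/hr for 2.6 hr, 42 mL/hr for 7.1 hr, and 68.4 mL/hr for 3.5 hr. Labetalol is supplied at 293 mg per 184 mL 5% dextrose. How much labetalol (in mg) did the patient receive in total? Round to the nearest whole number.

1051 mg

Concentration = 293 mg ÷ 184 mL = 1.592391 mg/mL
Stage 1: 47 mL/hr × 2.6 hr = 122.2 mL → 122.2 mL × 1.592391 mg/mL = 194.5902 mg
Stage 2: 42 mL/hr × 7.1 hr = 298.2 mL → 298.2 mL × 1.592391 mg/mL = 474.8511 mg
Stage 3: 68.4 mL/hr × 3.5 hr = 239.4 mL → 239.4 mL × 1.592391 mg/mL = 381.2185 mg
Total = 194.5902 + 474.8511 + 381.2185 = 1050.66 mg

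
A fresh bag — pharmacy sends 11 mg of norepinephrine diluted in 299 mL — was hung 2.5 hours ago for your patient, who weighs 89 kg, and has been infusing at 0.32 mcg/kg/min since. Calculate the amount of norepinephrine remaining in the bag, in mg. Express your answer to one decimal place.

Dose = 0.32 mcg/kg/min × 89 kg = 28.48 mcg/min
28.48 mcg/min × 60 min/hr = 1708.8 mcg/hr
Concentration = 11 mg ÷ 299 mL = 0.0367893 mg/mL = 36.7893 mcg/mL
Rate = 1708.8 mcg/hr ÷ 36.7893 mcg/mL = 46.44829 mL/hr
Volume infused = 46.44829 mL/hr × 2.5 hr = 116.1207 mL
Volume remaining = 299 − 116.1207 = 182.8793 mL
Drug remaining = 182.8793 mL × 36.7893 mcg/mL = 6728 mcg = 6.728 mg

6.7 mg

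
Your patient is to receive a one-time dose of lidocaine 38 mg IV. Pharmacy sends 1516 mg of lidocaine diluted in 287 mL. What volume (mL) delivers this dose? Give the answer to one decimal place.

7.2 mL

Concentration = 1516 mg ÷ 287 mL = 5.28223 mg/mL
Volume = 38 mg ÷ 5.28223 mg/mL = 7.193931 mL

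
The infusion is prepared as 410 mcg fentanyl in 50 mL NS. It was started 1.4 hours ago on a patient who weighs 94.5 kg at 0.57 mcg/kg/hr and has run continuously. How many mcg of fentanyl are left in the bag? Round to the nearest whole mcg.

Dose = 0.57 mcg/kg/hr × 94.5 kg = 53.865 mcg/hr
Concentration = 410 mcg ÷ 50 mL = 8.2 mcg/mL
Rate = 53.865 mcg/hr ÷ 8.2 mcg/mL = 6.568902 mL/hr
Volume infused = 6.568902 mL/hr × 1.4 hr = 9.196463 mL
Volume remaining = 50 − 9.196463 = 40.80354 mL
Drug remaining = 40.80354 mL × 8.2 mcg/mL = 334.589 mcg

335 mcg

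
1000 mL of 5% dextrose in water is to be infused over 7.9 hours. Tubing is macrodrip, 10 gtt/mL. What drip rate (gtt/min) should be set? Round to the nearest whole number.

1000 mL ÷ (7.9 hr × 60 = 474 min) = 2.109705 mL/min
2.109705 mL/min × 10 gtt/mL = 21.09705 gtt/min

21 gtt/min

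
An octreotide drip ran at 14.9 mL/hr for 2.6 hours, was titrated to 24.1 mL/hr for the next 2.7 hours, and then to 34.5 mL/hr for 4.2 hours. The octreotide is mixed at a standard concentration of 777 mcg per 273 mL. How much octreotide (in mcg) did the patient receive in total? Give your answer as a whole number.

708 mcg

Concentration = 777 mcg ÷ 273 mL = 2.846154 mcg/mL
Stage 1: 14.9 mL/hr × 2.6 hr = 38.74 mL → 38.74 mL × 2.846154 mcg/mL = 110.26 mcg
Stage 2: 24.1 mL/hr × 2.7 hr = 65.07 mL → 65.07 mL × 2.846154 mcg/mL = 185.1992 mcg
Stage 3: 34.5 mL/hr × 4.2 hr = 144.9 mL → 144.9 mL × 2.846154 mcg/mL = 412.4077 mcg
Total = 110.26 + 185.1992 + 412.4077 = 707.8669 mcg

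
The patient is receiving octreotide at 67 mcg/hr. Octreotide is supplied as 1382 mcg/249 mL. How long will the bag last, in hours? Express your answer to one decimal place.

20.6 hours

Concentration = 1382 mcg ÷ 249 mL = 5.550201 mcg/mL
Rate = 67 mcg/hr ÷ 5.550201 mcg/mL = 12.07164 mL/hr
Duration = 249 mL ÷ 12.07164 mL/hr = 20.62687 hr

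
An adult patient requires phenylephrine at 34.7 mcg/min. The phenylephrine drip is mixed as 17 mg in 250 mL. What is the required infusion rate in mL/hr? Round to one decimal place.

30.6 mL/hr

34.7 mcg/min × 60 min/hr = 2082 mcg/hr
Concentration = 17 mg ÷ 250 mL = 0.068 mg/mL = 68 mcg/mL
Rate = 2082 mcg/hr ÷ 68 mcg/mL = 30.61765 mL/hr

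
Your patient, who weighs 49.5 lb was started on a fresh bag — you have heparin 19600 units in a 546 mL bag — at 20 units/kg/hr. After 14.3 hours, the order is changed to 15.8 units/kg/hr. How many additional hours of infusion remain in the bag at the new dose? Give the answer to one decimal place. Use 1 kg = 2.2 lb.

37.0 hours

Initial rate:
Weight = 49.5 lb ÷ 2.2 lb/kg = 22.5 kg
Dose = 20 units/kg/hr × 22.5 kg = 450 units/hr
Concentration = 19600 units ÷ 546 mL = 35.89744 units/mL
Rate = 450 units/hr ÷ 35.89744 units/mL = 12.53571 mL/hr
Volume infused so far = 12.53571 mL/hr × 14.3 hr = 179.2607 mL
Volume remaining = 546 − 179.2607 = 366.7393 mL
New rate:
Dose = 15.8 units/kg/hr × 22.5 kg = 355.5 units/hr
Rate = 355.5 units/hr ÷ 35.89744 units/mL = 9.903214 mL/hr
Time remaining = 366.7393 mL ÷ 9.903214 mL/hr = 37.03235 hr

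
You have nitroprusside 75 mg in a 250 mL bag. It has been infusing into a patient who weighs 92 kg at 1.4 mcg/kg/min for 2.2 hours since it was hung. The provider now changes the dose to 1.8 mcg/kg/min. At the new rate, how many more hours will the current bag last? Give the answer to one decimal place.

Initial rate:
Dose = 1.4 mcg/kg/min × 92 kg = 128.8 mcg/min
128.8 mcg/min × 60 min/hr = 7728 mcg/hr
Concentration = 75 mg ÷ 250 mL = 0.3 mg/mL = 300 mcg/mL
Rate = 7728 mcg/hr ÷ 300 mcg/mL = 25.76 mL/hr
Volume infused so far = 25.76 mL/hr × 2.2 hr = 56.672 mL
Volume remaining = 250 − 56.672 = 193.328 mL
New rate:
Dose = 1.8 mcg/kg/min × 92 kg = 165.6 mcg/min
165.6 mcg/min × 60 min/hr = 9936 mcg/hr
Rate = 9936 mcg/hr ÷ 300 mcg/mL = 33.12 mL/hr
Time remaining = 193.328 mL ÷ 33.12 mL/hr = 5.837198 hr

5.8 hours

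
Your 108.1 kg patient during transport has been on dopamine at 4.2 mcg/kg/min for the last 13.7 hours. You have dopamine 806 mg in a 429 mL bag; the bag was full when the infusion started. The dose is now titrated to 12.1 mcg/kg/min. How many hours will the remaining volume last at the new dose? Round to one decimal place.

5.5 hours

Initial rate:
Dose = 4.2 mcg/kg/min × 108.1 kg = 454.02 mcg/min
454.02 mcg/min × 60 min/hr = 27241.2 mcg/hr
Concentration = 806 mg ÷ 429 mL = 1.878788 mg/mL = 1878.788 mcg/mL
Rate = 27241.2 mcg/hr ÷ 1878.788 mcg/mL = 14.49935 mL/hr
Volume infused so far = 14.49935 mL/hr × 13.7 hr = 198.6411 mL
Volume remaining = 429 − 198.6411 = 230.3589 mL
New rate:
Dose = 12.1 mcg/kg/min × 108.1 kg = 1308.01 mcg/min
1308.01 mcg/min × 60 min/hr = 78480.6 mcg/hr
Rate = 78480.6 mcg/hr ÷ 1878.788 mcg/mL = 41.77193 mL/hr
Time remaining = 230.3589 mL ÷ 41.77193 mL/hr = 5.514682 hr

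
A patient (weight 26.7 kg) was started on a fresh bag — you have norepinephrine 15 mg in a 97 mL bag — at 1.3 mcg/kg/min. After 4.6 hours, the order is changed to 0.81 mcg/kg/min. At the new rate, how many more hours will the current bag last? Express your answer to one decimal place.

Initial rate:
Dose = 1.3 mcg/kg/min × 26.7 kg = 34.71 mcg/min
34.71 mcg/min × 60 min/hr = 2082.6 mcg/hr
Concentration = 15 mg ÷ 97 mL = 0.1546392 mg/mL = 154.6392 mcg/mL
Rate = 2082.6 mcg/hr ÷ 154.6392 mcg/mL = 13.46748 mL/hr
Volume infused so far = 13.46748 mL/hr × 4.6 hr = 61.95041 mL
Volume remaining = 97 − 61.95041 = 35.04959 mL
New rate:
Dose = 0.81 mcg/kg/min × 26.7 kg = 21.627 mcg/min
21.627 mcg/min × 60 min/hr = 1297.62 mcg/hr
Rate = 1297.62 mcg/hr ÷ 154.6392 mcg/mL = 8.391276 mL/hr
Time remaining = 35.04959 mL ÷ 8.391276 mL/hr = 4.176908 hr

4.2 hours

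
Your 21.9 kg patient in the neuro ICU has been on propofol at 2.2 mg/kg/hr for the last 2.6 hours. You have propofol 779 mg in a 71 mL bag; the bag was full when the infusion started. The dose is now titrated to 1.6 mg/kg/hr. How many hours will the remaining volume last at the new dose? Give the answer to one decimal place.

18.7 hours

Initial rate:
Dose = 2.2 mg/kg/hr × 21.9 kg = 48.18 mg/hr
Concentration = 779 mg ÷ 71 mL = 10.97183 mg/mL
Rate = 48.18 mg/hr ÷ 10.97183 mg/mL = 4.391245 mL/hr
Volume infused so far = 4.391245 mL/hr × 2.6 hr = 11.41724 mL
Volume remaining = 71 − 11.41724 = 59.58276 mL
New rate:
Dose = 1.6 mg/kg/hr × 21.9 kg = 35.04 mg/hr
Rate = 35.04 mg/hr ÷ 10.97183 mg/mL = 3.193633 mL/hr
Time remaining = 59.58276 mL ÷ 3.193633 mL/hr = 18.65674 hr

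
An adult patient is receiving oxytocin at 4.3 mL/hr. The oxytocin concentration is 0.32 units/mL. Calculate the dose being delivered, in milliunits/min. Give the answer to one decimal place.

22.9 milliunits/min

Concentration = 0.32 units/mL = 320 milliunits/mL
Drug rate = 4.3 mL/hr × 320 milliunits/mL = 1376 milliunits/hr
1376 milliunits/hr ÷ 60 min/hr = 22.93333 milliunits/min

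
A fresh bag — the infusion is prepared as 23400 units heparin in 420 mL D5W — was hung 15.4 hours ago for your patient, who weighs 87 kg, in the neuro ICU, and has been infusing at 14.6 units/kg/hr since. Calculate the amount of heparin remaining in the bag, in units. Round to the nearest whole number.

Dose = 14.6 units/kg/hr × 87 kg = 1270.2 units/hr
Concentration = 23400 units ÷ 420 mL = 55.71429 units/mL
Rate = 1270.2 units/hr ÷ 55.71429 units/mL = 22.79846 mL/hr
Volume infused = 22.79846 mL/hr × 15.4 hr = 351.0963 mL
Volume remaining = 420 − 351.0963 = 68.90369 mL
Drug remaining = 68.90369 mL × 55.71429 units/mL = 3838.92 units

3839 units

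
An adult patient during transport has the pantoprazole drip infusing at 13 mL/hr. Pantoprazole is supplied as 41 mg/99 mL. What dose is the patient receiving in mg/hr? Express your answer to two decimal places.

Concentration = 41 mg ÷ 99 mL = 0.4141414 mg/mL
Drug rate = 13 mL/hr × 0.4141414 mg/mL = 5.383838 mg/hr

5.38 mg/hr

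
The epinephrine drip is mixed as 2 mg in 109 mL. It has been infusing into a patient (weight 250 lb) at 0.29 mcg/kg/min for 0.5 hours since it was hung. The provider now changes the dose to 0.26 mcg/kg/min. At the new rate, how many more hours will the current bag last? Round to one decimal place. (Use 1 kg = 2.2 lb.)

Initial rate:
Weight = 250 lb ÷ 2.2 lb/kg = 113.6364 kg
Dose = 0.29 mcg/kg/min × 113.6364 kg = 32.95455 mcg/min
32.95455 mcg/min × 60 min/hr = 1977.273 mcg/hr
Concentration = 2 mg ÷ 109 mL = 0.01834862 mg/mL = 18.34862 mcg/mL
Rate = 1977.273 mcg/hr ÷ 18.34862 mcg/mL = 107.7614 mL/hr
Volume infused so far = 107.7614 mL/hr × 0.5 hr = 53.88068 mL
Volume remaining = 109 − 53.88068 = 55.11932 mL
New rate:
Dose = 0.26 mcg/kg/min × 113.6364 kg = 29.54545 mcg/min
29.54545 mcg/min × 60 min/hr = 1772.727 mcg/hr
Rate = 1772.727 mcg/hr ÷ 18.34862 mcg/mL = 96.61364 mL/hr
Time remaining = 55.11932 mL ÷ 96.61364 mL/hr = 0.5705128 hr

0.6 hours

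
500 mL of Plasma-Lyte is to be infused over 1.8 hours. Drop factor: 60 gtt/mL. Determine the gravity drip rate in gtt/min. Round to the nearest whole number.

278 gtt/min

500 mL ÷ (1.8 hr × 60 = 108 min) = 4.62963 mL/min
4.62963 mL/min × 60 gtt/mL = 277.7778 gtt/min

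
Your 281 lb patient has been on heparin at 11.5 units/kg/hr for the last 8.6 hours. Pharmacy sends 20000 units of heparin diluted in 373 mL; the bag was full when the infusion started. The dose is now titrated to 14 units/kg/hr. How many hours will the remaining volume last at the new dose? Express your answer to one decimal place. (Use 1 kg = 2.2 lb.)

4.1 hours

Initial rate:
Weight = 281 lb ÷ 2.2 lb/kg = 127.7273 kg
Dose = 11.5 units/kg/hr × 127.7273 kg = 1468.864 units/hr
Concentration = 20000 units ÷ 373 mL = 53.6193 units/mL
Rate = 1468.864 units/hr ÷ 53.6193 units/mL = 27.39431 mL/hr
Volume infused so far = 27.39431 mL/hr × 8.6 hr = 235.591 mL
Volume remaining = 373 − 235.591 = 137.409 mL
New rate:
Dose = 14 units/kg/hr × 127.7273 kg = 1788.182 units/hr
Rate = 1788.182 units/hr ÷ 53.6193 units/mL = 33.34959 mL/hr
Time remaining = 137.409 mL ÷ 33.34959 mL/hr = 4.120259 hr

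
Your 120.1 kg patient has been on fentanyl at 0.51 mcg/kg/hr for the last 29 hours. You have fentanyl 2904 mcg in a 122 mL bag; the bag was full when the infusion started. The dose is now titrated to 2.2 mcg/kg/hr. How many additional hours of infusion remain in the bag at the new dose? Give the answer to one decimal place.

Initial rate:
Dose = 0.51 mcg/kg/hr × 120.1 kg = 61.251 mcg/hr
Concentration = 2904 mcg ÷ 122 mL = 23.80328 mcg/mL
Rate = 61.251 mcg/hr ÷ 23.80328 mcg/mL = 2.573217 mL/hr
Volume infused so far = 2.573217 mL/hr × 29 hr = 74.62329 mL
Volume remaining = 122 − 74.62329 = 47.37671 mL
New rate:
Dose = 2.2 mcg/kg/hr × 120.1 kg = 264.22 mcg/hr
Rate = 264.22 mcg/hr ÷ 23.80328 mcg/mL = 11.10015 mL/hr
Time remaining = 47.37671 mL ÷ 11.10015 mL/hr = 4.268114 hr

4.3 hours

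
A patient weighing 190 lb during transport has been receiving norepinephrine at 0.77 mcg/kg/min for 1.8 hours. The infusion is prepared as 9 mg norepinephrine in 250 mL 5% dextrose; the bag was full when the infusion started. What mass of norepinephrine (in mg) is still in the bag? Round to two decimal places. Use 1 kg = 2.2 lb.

Weight = 190 lb ÷ 2.2 lb/kg = 86.36364 kg
Dose = 0.77 mcg/kg/min × 86.36364 kg = 66.5 mcg/min
66.5 mcg/min × 60 min/hr = 3990 mcg/hr
Concentration = 9 mg ÷ 250 mL = 0.036 mg/mL = 36 mcg/mL
Rate = 3990 mcg/hr ÷ 36 mcg/mL = 110.8333 mL/hr
Volume infused = 110.8333 mL/hr × 1.8 hr = 199.5 mL
Volume remaining = 250 − 199.5 = 50.5 mL
Drug remaining = 50.5 mL × 36 mcg/mL = 1818 mcg = 1.818 mg

1.82 mg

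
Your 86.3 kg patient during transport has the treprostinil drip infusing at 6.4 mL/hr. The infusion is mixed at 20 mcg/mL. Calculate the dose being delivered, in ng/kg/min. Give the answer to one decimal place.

Concentration = 20 mcg/mL = 20000 ng/mL
Drug rate = 6.4 mL/hr × 20000 ng/mL = 128000 ng/hr
128000 ng/hr ÷ 60 min/hr = 2133.333 ng/min
2133.333 ng/min ÷ 86.3 kg = 24.71997 ng/kg/min

24.7 ng/kg/min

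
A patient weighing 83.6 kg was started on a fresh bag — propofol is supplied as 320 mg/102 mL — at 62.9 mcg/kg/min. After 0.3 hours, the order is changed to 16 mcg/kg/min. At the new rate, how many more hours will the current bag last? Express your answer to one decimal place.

2.8 hours

Initial rate:
Dose = 62.9 mcg/kg/min × 83.6 kg = 5258.44 mcg/min
5258.44 mcg/min × 60 min/hr = 315506.4 mcg/hr
Concentration = 320 mg ÷ 102 mL = 3.137255 mg/mL = 3137.255 mcg/mL
Rate = 315506.4 mcg/hr ÷ 3137.255 mcg/mL = 100.5677 mL/hr
Volume infused so far = 100.5677 mL/hr × 0.3 hr = 30.1703 mL
Volume remaining = 102 − 30.1703 = 71.8297 mL
New rate:
Dose = 16 mcg/kg/min × 83.6 kg = 1337.6 mcg/min
1337.6 mcg/min × 60 min/hr = 80256 mcg/hr
Rate = 80256 mcg/hr ÷ 3137.255 mcg/mL = 25.5816 mL/hr
Time remaining = 71.8297 mL ÷ 25.5816 mL/hr = 2.807866 hr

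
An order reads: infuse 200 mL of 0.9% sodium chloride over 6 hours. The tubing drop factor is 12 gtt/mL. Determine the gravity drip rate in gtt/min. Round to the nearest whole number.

200 mL ÷ (6 hr × 60 = 360 min) = 0.5555556 mL/min
0.5555556 mL/min × 12 gtt/mL = 6.666667 gtt/min

7 gtt/min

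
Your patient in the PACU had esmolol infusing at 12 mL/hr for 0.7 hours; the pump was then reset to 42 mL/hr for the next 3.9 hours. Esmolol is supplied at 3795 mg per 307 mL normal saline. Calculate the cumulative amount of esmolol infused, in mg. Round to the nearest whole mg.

2129 mg

Concentration = 3795 mg ÷ 307 mL = 12.36156 mg/mL
Stage 1: 12 mL/hr × 0.7 hr = 8.4 mL → 8.4 mL × 12.36156 mg/mL = 103.8371 mg
Stage 2: 42 mL/hr × 3.9 hr = 163.8 mL → 163.8 mL × 12.36156 mg/mL = 2024.824 mg
Total = 103.8371 + 2024.824 = 2128.661 mg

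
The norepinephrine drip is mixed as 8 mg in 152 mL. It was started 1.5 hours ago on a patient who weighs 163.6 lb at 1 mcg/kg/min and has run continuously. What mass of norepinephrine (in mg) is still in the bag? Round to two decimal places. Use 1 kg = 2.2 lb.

Weight = 163.6 lb ÷ 2.2 lb/kg = 74.36364 kg
Dose = 1 mcg/kg/min × 74.36364 kg = 74.36364 mcg/min
74.36364 mcg/min × 60 min/hr = 4461.818 mcg/hr
Concentration = 8 mg ÷ 152 mL = 0.05263158 mg/mL = 52.63158 mcg/mL
Rate = 4461.818 mcg/hr ÷ 52.63158 mcg/mL = 84.77455 mL/hr
Volume infused = 84.77455 mL/hr × 1.5 hr = 127.1618 mL
Volume remaining = 152 − 127.1618 = 24.83818 mL
Drug remaining = 24.83818 mL × 52.63158 mcg/mL = 1307.273 mcg = 1.307273 mg

1.31 mg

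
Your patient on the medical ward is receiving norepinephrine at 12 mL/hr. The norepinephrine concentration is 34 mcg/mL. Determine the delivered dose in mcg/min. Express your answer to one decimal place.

Drug rate = 12 mL/hr × 34 mcg/mL = 408 mcg/hr
408 mcg/hr ÷ 60 min/hr = 6.8 mcg/min

6.8 mcg/min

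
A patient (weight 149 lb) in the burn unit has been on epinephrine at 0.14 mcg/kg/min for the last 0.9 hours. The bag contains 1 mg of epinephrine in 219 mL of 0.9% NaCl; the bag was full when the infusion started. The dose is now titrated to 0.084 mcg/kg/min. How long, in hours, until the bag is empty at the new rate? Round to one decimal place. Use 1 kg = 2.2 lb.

1.4 hours

Initial rate:
Weight = 149 lb ÷ 2.2 lb/kg = 67.72727 kg
Dose = 0.14 mcg/kg/min × 67.72727 kg = 9.481818 mcg/min
9.481818 mcg/min × 60 min/hr = 568.9091 mcg/hr
Concentration = 1 mg ÷ 219 mL = 0.00456621 mg/mL = 4.56621 mcg/mL
Rate = 568.9091 mcg/hr ÷ 4.56621 mcg/mL = 124.5911 mL/hr
Volume infused so far = 124.5911 mL/hr × 0.9 hr = 112.132 mL
Volume remaining = 219 − 112.132 = 106.868 mL
New rate:
Dose = 0.084 mcg/kg/min × 67.72727 kg = 5.689091 mcg/min
5.689091 mcg/min × 60 min/hr = 341.3455 mcg/hr
Rate = 341.3455 mcg/hr ÷ 4.56621 mcg/mL = 74.75465 mL/hr
Time remaining = 106.868 mL ÷ 74.75465 mL/hr = 1.429583 hr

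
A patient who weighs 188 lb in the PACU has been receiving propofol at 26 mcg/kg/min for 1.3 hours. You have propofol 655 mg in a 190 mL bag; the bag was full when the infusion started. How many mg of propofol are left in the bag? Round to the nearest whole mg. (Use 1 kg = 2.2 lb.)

Weight = 188 lb ÷ 2.2 lb/kg = 85.45455 kg
Dose = 26 mcg/kg/min × 85.45455 kg = 2221.818 mcg/min
2221.818 mcg/min × 60 min/hr = 133309.1 mcg/hr
Concentration = 655 mg ÷ 190 mL = 3.447368 mg/mL = 3447.368 mcg/mL
Rate = 133309.1 mcg/hr ÷ 3447.368 mcg/mL = 38.66981 mL/hr
Volume infused = 38.66981 mL/hr × 1.3 hr = 50.27076 mL
Volume remaining = 190 − 50.27076 = 139.7292 mL
Drug remaining = 139.7292 mL × 3447.368 mcg/mL = 481698.2 mcg = 481.6982 mg

482 mg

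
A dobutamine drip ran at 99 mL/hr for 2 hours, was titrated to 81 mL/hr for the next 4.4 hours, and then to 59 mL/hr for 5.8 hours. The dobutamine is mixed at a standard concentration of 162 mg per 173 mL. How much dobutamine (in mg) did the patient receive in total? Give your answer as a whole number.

Concentration = 162 mg ÷ 173 mL = 0.9364162 mg/mL
Stage 1: 99 mL/hr × 2 hr = 198 mL → 198 mL × 0.9364162 mg/mL = 185.4104 mg
Stage 2: 81 mL/hr × 4.4 hr = 356.4 mL → 356.4 mL × 0.9364162 mg/mL = 333.7387 mg
Stage 3: 59 mL/hr × 5.8 hr = 342.2 mL → 342.2 mL × 0.9364162 mg/mL = 320.4416 mg
Total = 185.4104 + 333.7387 + 320.4416 = 839.5908 mg

840 mg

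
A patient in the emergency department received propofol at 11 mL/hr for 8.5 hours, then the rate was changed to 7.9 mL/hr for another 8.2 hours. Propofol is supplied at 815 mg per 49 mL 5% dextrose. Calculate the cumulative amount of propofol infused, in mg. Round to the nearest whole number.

Concentration = 815 mg ÷ 49 mL = 16.63265 mg/mL
Stage 1: 11 mL/hr × 8.5 hr = 93.5 mL → 93.5 mL × 16.63265 mg/mL = 1555.153 mg
Stage 2: 7.9 mL/hr × 8.2 hr = 64.78 mL → 64.78 mL × 16.63265 mg/mL = 1077.463 mg
Total = 1555.153 + 1077.463 = 2632.616 mg

2633 mg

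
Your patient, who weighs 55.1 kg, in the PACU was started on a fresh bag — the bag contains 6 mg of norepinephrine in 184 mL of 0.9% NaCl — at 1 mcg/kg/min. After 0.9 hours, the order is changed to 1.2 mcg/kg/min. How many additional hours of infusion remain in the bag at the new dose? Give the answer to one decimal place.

Initial rate:
Dose = 1 mcg/kg/min × 55.1 kg = 55.1 mcg/min
55.1 mcg/min × 60 min/hr = 3306 mcg/hr
Concentration = 6 mg ÷ 184 mL = 0.0326087 mg/mL = 32.6087 mcg/mL
Rate = 3306 mcg/hr ÷ 32.6087 mcg/mL = 101.384 mL/hr
Volume infused so far = 101.384 mL/hr × 0.9 hr = 91.2456 mL
Volume remaining = 184 − 91.2456 = 92.7544 mL
New rate:
Dose = 1.2 mcg/kg/min × 55.1 kg = 66.12 mcg/min
66.12 mcg/min × 60 min/hr = 3967.2 mcg/hr
Rate = 3967.2 mcg/hr ÷ 32.6087 mcg/mL = 121.6608 mL/hr
Time remaining = 92.7544 mL ÷ 121.6608 mL/hr = 0.7624017 hr

0.8 hours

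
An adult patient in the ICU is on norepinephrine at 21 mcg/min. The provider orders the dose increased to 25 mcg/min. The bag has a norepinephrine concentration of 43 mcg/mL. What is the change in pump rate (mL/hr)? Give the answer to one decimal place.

At the current dose:
21 mcg/min × 60 min/hr = 1260 mcg/hr
Rate = 1260 mcg/hr ÷ 43 mcg/mL = 29.30233 mL/hr
At the new dose:
25 mcg/min × 60 min/hr = 1500 mcg/hr
Rate = 1500 mcg/hr ÷ 43 mcg/mL = 34.88372 mL/hr
Change = 34.88372 − 29.30233 = 5.581395 mL/hr → 5.581395 mL/hr increase

5.6 mL/hr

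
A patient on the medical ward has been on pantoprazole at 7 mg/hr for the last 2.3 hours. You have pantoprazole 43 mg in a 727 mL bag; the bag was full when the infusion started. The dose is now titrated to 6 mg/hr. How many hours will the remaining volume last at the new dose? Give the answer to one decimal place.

4.5 hours

Initial rate:
Concentration = 43 mg ÷ 727 mL = 0.05914718 mg/mL
Rate = 7 mg/hr ÷ 0.05914718 mg/mL = 118.3488 mL/hr
Volume infused so far = 118.3488 mL/hr × 2.3 hr = 272.2023 mL
Volume remaining = 727 − 272.2023 = 454.7977 mL
New rate:
Rate = 6 mg/hr ÷ 0.05914718 mg/mL = 101.4419 mL/hr
Time remaining = 454.7977 mL ÷ 101.4419 mL/hr = 4.483333 hr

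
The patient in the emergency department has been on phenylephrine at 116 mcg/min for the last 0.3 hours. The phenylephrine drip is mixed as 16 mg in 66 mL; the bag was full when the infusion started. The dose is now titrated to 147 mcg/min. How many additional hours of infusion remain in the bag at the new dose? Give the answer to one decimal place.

Initial rate:
116 mcg/min × 60 min/hr = 6960 mcg/hr
Concentration = 16 mg ÷ 66 mL = 0.2424242 mg/mL = 242.4242 mcg/mL
Rate = 6960 mcg/hr ÷ 242.4242 mcg/mL = 28.71 mL/hr
Volume infused so far = 28.71 mL/hr × 0.3 hr = 8.613 mL
Volume remaining = 66 − 8.613 = 57.387 mL
New rate:
147 mcg/min × 60 min/hr = 8820 mcg/hr
Rate = 8820 mcg/hr ÷ 242.4242 mcg/mL = 36.3825 mL/hr
Time remaining = 57.387 mL ÷ 36.3825 mL/hr = 1.577324 hr

1.6 hours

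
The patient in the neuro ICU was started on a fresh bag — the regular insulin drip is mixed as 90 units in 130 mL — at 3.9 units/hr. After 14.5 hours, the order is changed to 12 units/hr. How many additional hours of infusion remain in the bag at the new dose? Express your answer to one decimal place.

2.8 hours

Initial rate:
Concentration = 90 units ÷ 130 mL = 0.6923077 units/mL
Rate = 3.9 units/hr ÷ 0.6923077 units/mL = 5.633333 mL/hr
Volume infused so far = 5.633333 mL/hr × 14.5 hr = 81.68333 mL
Volume remaining = 130 − 81.68333 = 48.31667 mL
New rate:
Rate = 12 units/hr ÷ 0.6923077 units/mL = 17.33333 mL/hr
Time remaining = 48.31667 mL ÷ 17.33333 mL/hr = 2.7875 hr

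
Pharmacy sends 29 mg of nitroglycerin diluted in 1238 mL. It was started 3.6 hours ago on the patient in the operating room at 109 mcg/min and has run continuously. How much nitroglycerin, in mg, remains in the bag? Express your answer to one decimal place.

109 mcg/min × 60 min/hr = 6540 mcg/hr
Concentration = 29 mg ÷ 1238 mL = 0.02342488 mg/mL = 23.42488 mcg/mL
Rate = 6540 mcg/hr ÷ 23.42488 mcg/mL = 279.1903 mL/hr
Volume infused = 279.1903 mL/hr × 3.6 hr = 1005.085 mL
Volume remaining = 1238 − 1005.085 = 232.9148 mL
Drug remaining = 232.9148 mL × 23.42488 mcg/mL = 5456 mcg = 5.456 mg

5.5 mg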